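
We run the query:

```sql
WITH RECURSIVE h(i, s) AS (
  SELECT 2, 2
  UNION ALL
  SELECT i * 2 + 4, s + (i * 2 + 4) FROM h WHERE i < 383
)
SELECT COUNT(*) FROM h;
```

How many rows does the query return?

8

Base: i=2, s=2.
Iteration 1: 2 < 383 holds -> i = 2 * 2 + 4 = 8, s = 2 + 8 = 10.
Iteration 2: 8 < 383 holds -> i = 8 * 2 + 4 = 20, s = 10 + 20 = 30.
Iteration 3: 20 < 383 holds -> i = 20 * 2 + 4 = 44, s = 30 + 44 = 74.
Iteration 4: 44 < 383 holds -> i = 44 * 2 + 4 = 92, s = 74 + 92 = 166.
Iteration 5: 92 < 383 holds -> i = 92 * 2 + 4 = 188, s = 166 + 188 = 354.
Iteration 6: 188 < 383 holds -> i = 188 * 2 + 4 = 380, s = 354 + 380 = 734.
Iteration 7: 380 < 383 holds -> i = 380 * 2 + 4 = 764, s = 734 + 764 = 1498.
Iteration 8: 764 < 383 fails; recursion stops.
Total rows emitted: 8.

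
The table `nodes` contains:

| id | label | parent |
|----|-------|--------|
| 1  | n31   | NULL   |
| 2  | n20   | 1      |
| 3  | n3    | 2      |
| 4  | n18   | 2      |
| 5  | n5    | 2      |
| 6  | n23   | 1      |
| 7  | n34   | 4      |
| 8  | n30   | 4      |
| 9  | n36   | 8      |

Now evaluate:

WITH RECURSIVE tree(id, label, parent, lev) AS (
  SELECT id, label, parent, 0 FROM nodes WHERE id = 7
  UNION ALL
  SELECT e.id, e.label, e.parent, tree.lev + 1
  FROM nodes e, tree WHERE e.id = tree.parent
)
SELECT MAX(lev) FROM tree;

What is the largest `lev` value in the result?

3

Base: id=7 (n34), parent=4, lev 0.
Iteration 1: join on id=4 -> n18 (id 4, parent=2, lev 1).
Iteration 2: join on id=2 -> n20 (id 2, parent=1, lev 2).
Iteration 3: join on id=1 -> n31 (id 1, parent=NULL, lev 3).
Iteration 4: parent is NULL; no match; recursion stops.
lev values: 0, 1, 2, 3; the maximum is 3.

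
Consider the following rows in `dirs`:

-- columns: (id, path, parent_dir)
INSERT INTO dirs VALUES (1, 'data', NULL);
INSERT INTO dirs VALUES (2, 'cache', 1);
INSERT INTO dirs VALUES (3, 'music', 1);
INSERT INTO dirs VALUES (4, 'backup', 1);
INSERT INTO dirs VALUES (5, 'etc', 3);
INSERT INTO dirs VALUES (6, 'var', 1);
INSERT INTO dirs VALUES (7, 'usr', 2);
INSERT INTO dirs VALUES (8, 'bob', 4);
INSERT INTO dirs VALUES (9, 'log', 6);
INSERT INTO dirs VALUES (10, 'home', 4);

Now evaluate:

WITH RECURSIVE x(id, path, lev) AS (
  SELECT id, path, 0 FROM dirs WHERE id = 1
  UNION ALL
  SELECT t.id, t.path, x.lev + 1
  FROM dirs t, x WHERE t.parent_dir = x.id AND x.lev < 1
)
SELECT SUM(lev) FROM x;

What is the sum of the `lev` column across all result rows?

Base: id=1 (data) at lev 0.
Iteration 1: rows with parent_dir in {1} -> cache (id 2, lev 1), music (id 3, lev 1), backup (id 4, lev 1), var (id 6, lev 1).
Iteration 2: lev < 1 fails for all current rows; recursion stops.
SUM(lev) = 0 + 1 + 1 + 1 + 1 = 4.

4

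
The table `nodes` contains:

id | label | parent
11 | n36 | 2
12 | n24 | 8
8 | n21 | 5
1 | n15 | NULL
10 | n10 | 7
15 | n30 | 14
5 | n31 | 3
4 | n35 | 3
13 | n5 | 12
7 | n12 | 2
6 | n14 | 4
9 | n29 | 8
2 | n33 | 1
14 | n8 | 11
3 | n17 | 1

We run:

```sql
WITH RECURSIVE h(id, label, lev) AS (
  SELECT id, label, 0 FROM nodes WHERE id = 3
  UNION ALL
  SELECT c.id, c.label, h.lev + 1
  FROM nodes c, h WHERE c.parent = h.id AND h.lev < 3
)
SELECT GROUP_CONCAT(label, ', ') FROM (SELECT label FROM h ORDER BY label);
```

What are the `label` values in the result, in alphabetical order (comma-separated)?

Base: id=3 (n17) at lev 0.
Iteration 1: rows with parent in {3} -> n35 (id 4, lev 1), n31 (id 5, lev 1).
Iteration 2: rows with parent in {4,5} -> n14 (id 6, lev 2), n21 (id 8, lev 2).
Iteration 3: rows with parent in {6,8} -> n29 (id 9, lev 3), n24 (id 12, lev 3).
Iteration 4: lev < 3 fails for all current rows; recursion stops.

n14, n17, n21, n24, n29, n31, n35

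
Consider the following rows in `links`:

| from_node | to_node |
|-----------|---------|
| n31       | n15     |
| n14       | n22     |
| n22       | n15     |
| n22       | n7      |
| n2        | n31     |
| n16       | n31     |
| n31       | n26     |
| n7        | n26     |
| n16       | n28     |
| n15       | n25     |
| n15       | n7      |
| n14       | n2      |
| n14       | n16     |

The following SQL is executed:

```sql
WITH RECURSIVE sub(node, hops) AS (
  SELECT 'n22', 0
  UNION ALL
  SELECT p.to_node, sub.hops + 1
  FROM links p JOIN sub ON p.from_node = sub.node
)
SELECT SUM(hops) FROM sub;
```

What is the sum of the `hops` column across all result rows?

11

Base: (n22, hops=0).
Iteration 1: edges from {n22} -> (n15, hops=1), (n7, hops=1).
Iteration 2: edges from {n15,n7} -> (n25, hops=2), (n26, hops=2), (n7, hops=2).
Iteration 3: edges from {n25,n26,n7} -> (n26, hops=3).
Iteration 4: no outgoing edges from {n26}; recursion stops.
SUM(hops) = 0 + 1 + 1 + 2 + 2 + 2 + 3 = 11.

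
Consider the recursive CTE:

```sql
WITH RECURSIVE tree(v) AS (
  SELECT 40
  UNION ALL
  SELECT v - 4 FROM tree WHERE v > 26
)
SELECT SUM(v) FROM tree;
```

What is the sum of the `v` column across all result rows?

160

Base: v=40.
Iteration 1: 40 > 26 holds -> v = 40 - 4 = 36.
Iteration 2: 36 > 26 holds -> v = 36 - 4 = 32.
Iteration 3: 32 > 26 holds -> v = 32 - 4 = 28.
Iteration 4: 28 > 26 holds -> v = 28 - 4 = 24.
Iteration 5: 24 > 26 fails; recursion stops.
SUM(v) = 40 + 36 + 32 + 28 + 24 = 160.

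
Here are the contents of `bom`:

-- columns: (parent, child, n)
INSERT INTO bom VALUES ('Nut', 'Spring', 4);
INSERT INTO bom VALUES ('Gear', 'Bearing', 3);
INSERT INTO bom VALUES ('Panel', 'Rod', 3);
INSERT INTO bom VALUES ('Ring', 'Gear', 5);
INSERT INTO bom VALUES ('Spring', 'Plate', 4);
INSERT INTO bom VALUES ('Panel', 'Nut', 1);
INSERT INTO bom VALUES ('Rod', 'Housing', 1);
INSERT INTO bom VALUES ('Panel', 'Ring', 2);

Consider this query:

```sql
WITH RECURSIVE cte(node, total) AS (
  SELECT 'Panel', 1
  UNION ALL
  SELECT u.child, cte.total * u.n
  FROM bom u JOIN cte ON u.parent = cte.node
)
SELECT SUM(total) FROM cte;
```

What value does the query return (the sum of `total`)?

70

Base: (Panel, total=1).
Iteration 1: components of {Panel} -> Nut = 1*1 = 1, Ring = 1*2 = 2, Rod = 1*3 = 3.
Iteration 2: components of {Nut,Ring,Rod} -> Gear = 2*5 = 10, Housing = 3*1 = 3, Spring = 1*4 = 4.
Iteration 3: components of {Gear,Housing,Spring} -> Bearing = 10*3 = 30, Plate = 4*4 = 16.
Iteration 4: no further components; recursion stops.
SUM(total) = 1 + 2 + 3 + 1 + 10 + 3 + 4 + 30 + 16 = 70.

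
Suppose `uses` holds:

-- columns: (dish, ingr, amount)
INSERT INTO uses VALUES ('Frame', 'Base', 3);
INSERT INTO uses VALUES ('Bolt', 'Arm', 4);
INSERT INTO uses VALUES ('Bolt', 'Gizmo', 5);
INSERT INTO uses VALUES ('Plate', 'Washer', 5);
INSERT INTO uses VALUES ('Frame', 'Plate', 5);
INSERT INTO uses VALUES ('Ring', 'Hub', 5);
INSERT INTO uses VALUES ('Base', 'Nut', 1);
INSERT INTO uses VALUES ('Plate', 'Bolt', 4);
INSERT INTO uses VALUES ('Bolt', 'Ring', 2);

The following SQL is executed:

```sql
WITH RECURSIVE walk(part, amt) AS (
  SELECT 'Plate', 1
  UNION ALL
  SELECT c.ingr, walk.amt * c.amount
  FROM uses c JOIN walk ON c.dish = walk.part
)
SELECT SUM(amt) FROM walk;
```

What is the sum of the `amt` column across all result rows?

Base: (Plate, amt=1).
Iteration 1: components of {Plate} -> Bolt = 1*4 = 4, Washer = 1*5 = 5.
Iteration 2: components of {Bolt,Washer} -> Arm = 4*4 = 16, Gizmo = 4*5 = 20, Ring = 4*2 = 8.
Iteration 3: components of {Arm,Gizmo,Ring} -> Hub = 8*5 = 40.
Iteration 4: no further components; recursion stops.
SUM(amt) = 1 + 4 + 5 + 8 + 20 + 16 + 40 = 94.

94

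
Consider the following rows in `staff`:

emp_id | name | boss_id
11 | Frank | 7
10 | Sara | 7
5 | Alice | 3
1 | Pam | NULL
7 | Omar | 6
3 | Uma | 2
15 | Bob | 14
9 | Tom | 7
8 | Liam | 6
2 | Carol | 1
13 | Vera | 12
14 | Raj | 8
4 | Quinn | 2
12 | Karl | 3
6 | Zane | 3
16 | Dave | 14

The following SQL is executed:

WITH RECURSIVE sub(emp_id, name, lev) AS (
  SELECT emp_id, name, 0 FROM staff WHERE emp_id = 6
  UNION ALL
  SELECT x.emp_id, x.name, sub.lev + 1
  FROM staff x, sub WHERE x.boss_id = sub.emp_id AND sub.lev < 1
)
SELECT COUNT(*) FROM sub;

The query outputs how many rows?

Base: emp_id=6 (Zane) at lev 0.
Iteration 1: rows with boss_id in {6} -> Omar (id 7, lev 1), Liam (id 8, lev 1).
Iteration 2: lev < 1 fails for all current rows; recursion stops.
Total rows emitted: 3.

3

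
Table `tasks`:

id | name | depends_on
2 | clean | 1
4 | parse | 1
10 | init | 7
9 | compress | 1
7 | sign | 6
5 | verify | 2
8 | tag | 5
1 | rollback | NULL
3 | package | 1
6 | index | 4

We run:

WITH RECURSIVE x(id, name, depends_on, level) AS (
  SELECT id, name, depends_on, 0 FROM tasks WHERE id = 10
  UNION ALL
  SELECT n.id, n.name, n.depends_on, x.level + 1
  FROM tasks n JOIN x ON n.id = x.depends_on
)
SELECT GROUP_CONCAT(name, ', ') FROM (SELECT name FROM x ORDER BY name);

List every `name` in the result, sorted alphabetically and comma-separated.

Base: id=10 (init), depends_on=7, level 0.
Iteration 1: join on id=7 -> sign (id 7, depends_on=6, level 1).
Iteration 2: join on id=6 -> index (id 6, depends_on=4, level 2).
Iteration 3: join on id=4 -> parse (id 4, depends_on=1, level 3).
Iteration 4: join on id=1 -> rollback (id 1, depends_on=NULL, level 4).
Iteration 5: depends_on is NULL; no match; recursion stops.

index, init, parse, rollback, sign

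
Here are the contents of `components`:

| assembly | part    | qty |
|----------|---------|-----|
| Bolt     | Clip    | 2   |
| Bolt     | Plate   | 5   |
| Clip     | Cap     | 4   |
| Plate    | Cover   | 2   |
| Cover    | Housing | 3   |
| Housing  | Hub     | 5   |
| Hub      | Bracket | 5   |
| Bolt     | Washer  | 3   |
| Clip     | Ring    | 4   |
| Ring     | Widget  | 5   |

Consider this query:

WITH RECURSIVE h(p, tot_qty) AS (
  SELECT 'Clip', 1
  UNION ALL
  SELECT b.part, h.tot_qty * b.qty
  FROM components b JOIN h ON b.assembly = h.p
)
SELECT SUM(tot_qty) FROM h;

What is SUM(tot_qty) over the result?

29

Base: (Clip, tot_qty=1).
Iteration 1: components of {Clip} -> Cap = 1*4 = 4, Ring = 1*4 = 4.
Iteration 2: components of {Cap,Ring} -> Widget = 4*5 = 20.
Iteration 3: no further components; recursion stops.
SUM(tot_qty) = 1 + 4 + 4 + 20 = 29.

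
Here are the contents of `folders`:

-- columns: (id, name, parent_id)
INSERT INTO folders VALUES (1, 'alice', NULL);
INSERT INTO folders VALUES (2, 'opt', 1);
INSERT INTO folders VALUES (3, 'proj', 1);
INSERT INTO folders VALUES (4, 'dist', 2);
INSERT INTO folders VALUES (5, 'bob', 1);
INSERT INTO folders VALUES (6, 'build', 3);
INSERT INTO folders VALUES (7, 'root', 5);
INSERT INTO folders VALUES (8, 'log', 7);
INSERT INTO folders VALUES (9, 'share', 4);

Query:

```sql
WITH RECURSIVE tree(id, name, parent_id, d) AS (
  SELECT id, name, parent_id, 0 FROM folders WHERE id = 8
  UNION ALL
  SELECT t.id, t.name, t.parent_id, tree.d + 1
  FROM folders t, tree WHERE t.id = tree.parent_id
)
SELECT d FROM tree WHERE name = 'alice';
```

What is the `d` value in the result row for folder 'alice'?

Base: id=8 (log), parent_id=7, d 0.
Iteration 1: join on id=7 -> root (id 7, parent_id=5, d 1).
Iteration 2: join on id=5 -> bob (id 5, parent_id=1, d 2).
Iteration 3: join on id=1 -> alice (id 1, parent_id=NULL, d 3).
Iteration 4: parent_id is NULL; no match; recursion stops.

3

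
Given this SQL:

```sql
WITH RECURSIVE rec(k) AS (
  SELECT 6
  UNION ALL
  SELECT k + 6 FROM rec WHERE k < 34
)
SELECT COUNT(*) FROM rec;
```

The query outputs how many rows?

Base: k=6.
Iteration 1: 6 < 34 holds -> k = 6 + 6 = 12.
Iteration 2: 12 < 34 holds -> k = 12 + 6 = 18.
Iteration 3: 18 < 34 holds -> k = 18 + 6 = 24.
Iteration 4: 24 < 34 holds -> k = 24 + 6 = 30.
Iteration 5: 30 < 34 holds -> k = 30 + 6 = 36.
Iteration 6: 36 < 34 fails; recursion stops.
Total rows emitted: 6.

6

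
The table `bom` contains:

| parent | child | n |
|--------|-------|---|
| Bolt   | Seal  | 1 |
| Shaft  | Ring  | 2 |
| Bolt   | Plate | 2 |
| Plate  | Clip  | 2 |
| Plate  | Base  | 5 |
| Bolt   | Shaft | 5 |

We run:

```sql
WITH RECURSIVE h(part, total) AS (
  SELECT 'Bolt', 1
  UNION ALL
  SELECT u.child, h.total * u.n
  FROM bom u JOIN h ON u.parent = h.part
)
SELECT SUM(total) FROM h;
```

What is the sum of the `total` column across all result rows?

Base: (Bolt, total=1).
Iteration 1: components of {Bolt} -> Plate = 1*2 = 2, Seal = 1*1 = 1, Shaft = 1*5 = 5.
Iteration 2: components of {Plate,Seal,Shaft} -> Base = 2*5 = 10, Clip = 2*2 = 4, Ring = 5*2 = 10.
Iteration 3: no further components; recursion stops.
SUM(total) = 1 + 5 + 1 + 2 + 10 + 4 + 10 = 33.

33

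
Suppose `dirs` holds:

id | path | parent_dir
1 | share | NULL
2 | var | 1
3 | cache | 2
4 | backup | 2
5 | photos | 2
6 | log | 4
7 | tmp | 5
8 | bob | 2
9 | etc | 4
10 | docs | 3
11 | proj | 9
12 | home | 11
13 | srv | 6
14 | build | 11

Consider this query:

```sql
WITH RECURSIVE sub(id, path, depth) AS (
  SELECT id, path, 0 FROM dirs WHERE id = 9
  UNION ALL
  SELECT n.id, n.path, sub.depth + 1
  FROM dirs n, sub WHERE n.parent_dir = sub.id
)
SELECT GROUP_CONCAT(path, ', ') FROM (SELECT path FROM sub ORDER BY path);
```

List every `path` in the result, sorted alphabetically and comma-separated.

build, etc, home, proj

Base: id=9 (etc) at depth 0.
Iteration 1: rows with parent_dir in {9} -> proj (id 11, depth 1).
Iteration 2: rows with parent_dir in {11} -> home (id 12, depth 2), build (id 14, depth 2).
Iteration 3: no rows with parent_dir in {12,14}; recursion stops.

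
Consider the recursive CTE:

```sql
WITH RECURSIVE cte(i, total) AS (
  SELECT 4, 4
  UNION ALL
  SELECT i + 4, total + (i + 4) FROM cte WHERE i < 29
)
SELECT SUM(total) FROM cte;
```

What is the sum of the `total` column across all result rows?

Base: i=4, total=4.
Iteration 1: 4 < 29 holds -> i = 4 + 4 = 8, total = 4 + 8 = 12.
Iteration 2: 8 < 29 holds -> i = 8 + 4 = 12, total = 12 + 12 = 24.
Iteration 3: 12 < 29 holds -> i = 12 + 4 = 16, total = 24 + 16 = 40.
Iteration 4: 16 < 29 holds -> i = 16 + 4 = 20, total = 40 + 20 = 60.
Iteration 5: 20 < 29 holds -> i = 20 + 4 = 24, total = 60 + 24 = 84.
Iteration 6: 24 < 29 holds -> i = 24 + 4 = 28, total = 84 + 28 = 112.
Iteration 7: 28 < 29 holds -> i = 28 + 4 = 32, total = 112 + 32 = 144.
Iteration 8: 32 < 29 fails; recursion stops.
SUM(total) = 4 + 12 + 24 + 40 + 60 + 84 + 112 + 144 = 480.

480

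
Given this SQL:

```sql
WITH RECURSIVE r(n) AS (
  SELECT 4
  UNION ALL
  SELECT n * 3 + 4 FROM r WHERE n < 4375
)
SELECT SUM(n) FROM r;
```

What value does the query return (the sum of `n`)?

19664

Base: n=4.
Iteration 1: 4 < 4375 holds -> n = 4 * 3 + 4 = 16.
Iteration 2: 16 < 4375 holds -> n = 16 * 3 + 4 = 52.
Iteration 3: 52 < 4375 holds -> n = 52 * 3 + 4 = 160.
Iteration 4: 160 < 4375 holds -> n = 160 * 3 + 4 = 484.
Iteration 5: 484 < 4375 holds -> n = 484 * 3 + 4 = 1456.
Iteration 6: 1456 < 4375 holds -> n = 1456 * 3 + 4 = 4372.
Iteration 7: 4372 < 4375 holds -> n = 4372 * 3 + 4 = 13120.
Iteration 8: 13120 < 4375 fails; recursion stops.
SUM(n) = 4 + 16 + 52 + 160 + 484 + 1456 + 4372 + 13120 = 19664.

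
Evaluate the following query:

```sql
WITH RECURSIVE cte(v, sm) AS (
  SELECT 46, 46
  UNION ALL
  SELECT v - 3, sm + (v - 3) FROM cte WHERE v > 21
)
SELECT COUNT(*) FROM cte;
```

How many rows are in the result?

Base: v=46, sm=46.
Iteration 1: 46 > 21 holds -> v = 46 - 3 = 43, sm = 46 + 43 = 89.
Iteration 2: 43 > 21 holds -> v = 43 - 3 = 40, sm = 89 + 40 = 129.
Iteration 3: 40 > 21 holds -> v = 40 - 3 = 37, sm = 129 + 37 = 166.
Iteration 4: 37 > 21 holds -> v = 37 - 3 = 34, sm = 166 + 34 = 200.
Iteration 5: 34 > 21 holds -> v = 34 - 3 = 31, sm = 200 + 31 = 231.
Iteration 6: 31 > 21 holds -> v = 31 - 3 = 28, sm = 231 + 28 = 259.
Iteration 7: 28 > 21 holds -> v = 28 - 3 = 25, sm = 259 + 25 = 284.
Iteration 8: 25 > 21 holds -> v = 25 - 3 = 22, sm = 284 + 22 = 306.
Iteration 9: 22 > 21 holds -> v = 22 - 3 = 19, sm = 306 + 19 = 325.
Iteration 10: 19 > 21 fails; recursion stops.
Total rows emitted: 10.

10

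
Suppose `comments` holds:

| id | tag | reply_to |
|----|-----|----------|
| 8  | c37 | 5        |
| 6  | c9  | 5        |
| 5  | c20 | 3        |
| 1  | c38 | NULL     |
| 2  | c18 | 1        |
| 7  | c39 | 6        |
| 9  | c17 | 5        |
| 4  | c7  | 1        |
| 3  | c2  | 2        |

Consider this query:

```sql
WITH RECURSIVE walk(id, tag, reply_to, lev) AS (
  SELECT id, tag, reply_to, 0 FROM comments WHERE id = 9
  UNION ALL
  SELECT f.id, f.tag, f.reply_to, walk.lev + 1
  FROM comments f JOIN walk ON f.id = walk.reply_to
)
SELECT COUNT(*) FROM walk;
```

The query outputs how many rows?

5

Base: id=9 (c17), reply_to=5, lev 0.
Iteration 1: join on id=5 -> c20 (id 5, reply_to=3, lev 1).
Iteration 2: join on id=3 -> c2 (id 3, reply_to=2, lev 2).
Iteration 3: join on id=2 -> c18 (id 2, reply_to=1, lev 3).
Iteration 4: join on id=1 -> c38 (id 1, reply_to=NULL, lev 4).
Iteration 5: reply_to is NULL; no match; recursion stops.
Total rows emitted: 5.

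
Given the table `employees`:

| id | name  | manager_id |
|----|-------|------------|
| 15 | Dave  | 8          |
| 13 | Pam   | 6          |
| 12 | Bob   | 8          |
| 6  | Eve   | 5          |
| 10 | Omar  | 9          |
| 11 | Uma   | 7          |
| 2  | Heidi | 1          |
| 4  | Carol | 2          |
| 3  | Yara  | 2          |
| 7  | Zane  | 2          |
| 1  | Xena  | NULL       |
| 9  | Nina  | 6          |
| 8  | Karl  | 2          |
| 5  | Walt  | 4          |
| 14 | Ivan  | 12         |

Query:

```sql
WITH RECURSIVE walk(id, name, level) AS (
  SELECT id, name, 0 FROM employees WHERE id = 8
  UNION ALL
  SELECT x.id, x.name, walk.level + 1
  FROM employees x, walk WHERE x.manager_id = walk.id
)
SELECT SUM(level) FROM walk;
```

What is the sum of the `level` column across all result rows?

4

Base: id=8 (Karl) at level 0.
Iteration 1: rows with manager_id in {8} -> Bob (id 12, level 1), Dave (id 15, level 1).
Iteration 2: rows with manager_id in {12,15} -> Ivan (id 14, level 2).
Iteration 3: no rows with manager_id in {14}; recursion stops.
SUM(level) = 0 + 1 + 1 + 2 = 4.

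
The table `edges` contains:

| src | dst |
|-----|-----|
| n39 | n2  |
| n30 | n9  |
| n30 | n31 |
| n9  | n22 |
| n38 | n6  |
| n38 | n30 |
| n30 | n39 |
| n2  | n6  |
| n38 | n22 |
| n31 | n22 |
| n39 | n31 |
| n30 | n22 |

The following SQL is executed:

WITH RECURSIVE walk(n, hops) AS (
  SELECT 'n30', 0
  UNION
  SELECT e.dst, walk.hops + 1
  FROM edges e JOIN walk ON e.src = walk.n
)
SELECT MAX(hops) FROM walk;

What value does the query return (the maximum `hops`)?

3

Base: (n30, hops=0).
Iteration 1: edges from {n30} -> (n22, hops=1), (n31, hops=1), (n39, hops=1), (n9, hops=1).
Iteration 2: edges from {n22,n31,n39,n9} -> (n2, hops=2), (n22, hops=2), (n31, hops=2). [UNION drops 1 duplicate row(s)]
Iteration 3: edges from {n2,n22,n31} -> (n22, hops=3), (n6, hops=3).
Iteration 4: no outgoing edges from {n22,n6}; recursion stops.
hops values: 0, 1, 1, 1, 1, 2, 2, 2, 3, 3; the maximum is 3.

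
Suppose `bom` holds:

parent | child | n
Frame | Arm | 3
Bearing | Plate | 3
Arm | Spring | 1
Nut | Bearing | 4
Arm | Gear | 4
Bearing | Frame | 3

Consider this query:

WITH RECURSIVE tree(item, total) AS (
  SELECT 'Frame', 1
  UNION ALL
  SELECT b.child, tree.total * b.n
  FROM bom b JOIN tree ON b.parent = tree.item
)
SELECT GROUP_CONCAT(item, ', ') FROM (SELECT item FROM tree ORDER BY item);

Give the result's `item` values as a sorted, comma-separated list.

Base: (Frame, total=1).
Iteration 1: components of {Frame} -> Arm = 1*3 = 3.
Iteration 2: components of {Arm} -> Gear = 3*4 = 12, Spring = 3*1 = 3.
Iteration 3: no further components; recursion stops.

Arm, Frame, Gear, Spring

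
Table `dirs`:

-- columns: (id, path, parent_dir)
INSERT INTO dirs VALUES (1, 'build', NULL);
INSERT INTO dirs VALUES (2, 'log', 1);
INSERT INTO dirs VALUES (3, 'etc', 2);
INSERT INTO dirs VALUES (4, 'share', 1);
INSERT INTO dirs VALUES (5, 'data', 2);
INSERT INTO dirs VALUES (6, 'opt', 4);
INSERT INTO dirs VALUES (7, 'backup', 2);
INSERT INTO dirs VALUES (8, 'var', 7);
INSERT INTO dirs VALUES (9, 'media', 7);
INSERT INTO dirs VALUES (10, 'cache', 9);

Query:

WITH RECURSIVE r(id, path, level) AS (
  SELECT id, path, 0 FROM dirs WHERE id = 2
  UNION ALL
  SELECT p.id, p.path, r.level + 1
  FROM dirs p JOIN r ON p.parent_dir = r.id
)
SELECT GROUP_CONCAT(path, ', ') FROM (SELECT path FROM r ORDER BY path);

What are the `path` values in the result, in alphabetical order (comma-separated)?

backup, cache, data, etc, log, media, var

Base: id=2 (log) at level 0.
Iteration 1: rows with parent_dir in {2} -> etc (id 3, level 1), data (id 5, level 1), backup (id 7, level 1).
Iteration 2: rows with parent_dir in {3,5,7} -> var (id 8, level 2), media (id 9, level 2).
Iteration 3: rows with parent_dir in {8,9} -> cache (id 10, level 3).
Iteration 4: no rows with parent_dir in {10}; recursion stops.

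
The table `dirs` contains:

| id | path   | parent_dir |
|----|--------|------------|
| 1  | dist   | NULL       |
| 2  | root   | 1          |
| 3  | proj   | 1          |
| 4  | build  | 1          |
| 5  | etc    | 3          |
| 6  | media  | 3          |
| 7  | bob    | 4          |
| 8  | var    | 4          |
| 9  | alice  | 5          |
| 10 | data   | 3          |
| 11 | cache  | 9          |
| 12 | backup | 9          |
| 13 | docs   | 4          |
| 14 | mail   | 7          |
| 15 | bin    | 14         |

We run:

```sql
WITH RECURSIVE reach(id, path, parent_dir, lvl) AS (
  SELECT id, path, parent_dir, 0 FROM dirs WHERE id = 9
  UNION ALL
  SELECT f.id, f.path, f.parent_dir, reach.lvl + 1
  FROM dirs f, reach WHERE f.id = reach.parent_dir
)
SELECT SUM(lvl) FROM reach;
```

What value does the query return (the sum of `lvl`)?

6

Base: id=9 (alice), parent_dir=5, lvl 0.
Iteration 1: join on id=5 -> etc (id 5, parent_dir=3, lvl 1).
Iteration 2: join on id=3 -> proj (id 3, parent_dir=1, lvl 2).
Iteration 3: join on id=1 -> dist (id 1, parent_dir=NULL, lvl 3).
Iteration 4: parent_dir is NULL; no match; recursion stops.
SUM(lvl) = 0 + 1 + 2 + 3 = 6.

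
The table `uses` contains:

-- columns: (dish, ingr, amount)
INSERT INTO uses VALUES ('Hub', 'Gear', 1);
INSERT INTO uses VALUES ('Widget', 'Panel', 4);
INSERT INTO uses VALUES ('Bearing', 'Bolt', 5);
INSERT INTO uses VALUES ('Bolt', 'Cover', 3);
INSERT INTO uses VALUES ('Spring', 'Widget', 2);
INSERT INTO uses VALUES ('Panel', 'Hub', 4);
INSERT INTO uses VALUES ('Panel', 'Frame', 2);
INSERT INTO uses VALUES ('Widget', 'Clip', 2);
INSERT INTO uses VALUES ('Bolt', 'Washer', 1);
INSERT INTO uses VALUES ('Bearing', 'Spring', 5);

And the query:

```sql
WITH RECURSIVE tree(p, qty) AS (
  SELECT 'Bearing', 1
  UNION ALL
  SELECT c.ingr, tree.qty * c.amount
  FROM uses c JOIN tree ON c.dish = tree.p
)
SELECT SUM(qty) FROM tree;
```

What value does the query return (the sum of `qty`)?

Base: (Bearing, qty=1).
Iteration 1: components of {Bearing} -> Bolt = 1*5 = 5, Spring = 1*5 = 5.
Iteration 2: components of {Bolt,Spring} -> Cover = 5*3 = 15, Washer = 5*1 = 5, Widget = 5*2 = 10.
Iteration 3: components of {Cover,Washer,Widget} -> Clip = 10*2 = 20, Panel = 10*4 = 40.
Iteration 4: components of {Clip,Panel} -> Frame = 40*2 = 80, Hub = 40*4 = 160.
Iteration 5: components of {Frame,Hub} -> Gear = 160*1 = 160.
Iteration 6: no further components; recursion stops.
SUM(qty) = 1 + 5 + 5 + 15 + 5 + 10 + 40 + 20 + 80 + 160 + 160 = 501.

501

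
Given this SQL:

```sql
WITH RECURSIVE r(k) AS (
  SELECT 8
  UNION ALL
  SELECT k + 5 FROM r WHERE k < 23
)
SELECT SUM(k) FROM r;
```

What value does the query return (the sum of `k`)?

Base: k=8.
Iteration 1: 8 < 23 holds -> k = 8 + 5 = 13.
Iteration 2: 13 < 23 holds -> k = 13 + 5 = 18.
Iteration 3: 18 < 23 holds -> k = 18 + 5 = 23.
Iteration 4: 23 < 23 fails; recursion stops.
SUM(k) = 8 + 13 + 18 + 23 = 62.

62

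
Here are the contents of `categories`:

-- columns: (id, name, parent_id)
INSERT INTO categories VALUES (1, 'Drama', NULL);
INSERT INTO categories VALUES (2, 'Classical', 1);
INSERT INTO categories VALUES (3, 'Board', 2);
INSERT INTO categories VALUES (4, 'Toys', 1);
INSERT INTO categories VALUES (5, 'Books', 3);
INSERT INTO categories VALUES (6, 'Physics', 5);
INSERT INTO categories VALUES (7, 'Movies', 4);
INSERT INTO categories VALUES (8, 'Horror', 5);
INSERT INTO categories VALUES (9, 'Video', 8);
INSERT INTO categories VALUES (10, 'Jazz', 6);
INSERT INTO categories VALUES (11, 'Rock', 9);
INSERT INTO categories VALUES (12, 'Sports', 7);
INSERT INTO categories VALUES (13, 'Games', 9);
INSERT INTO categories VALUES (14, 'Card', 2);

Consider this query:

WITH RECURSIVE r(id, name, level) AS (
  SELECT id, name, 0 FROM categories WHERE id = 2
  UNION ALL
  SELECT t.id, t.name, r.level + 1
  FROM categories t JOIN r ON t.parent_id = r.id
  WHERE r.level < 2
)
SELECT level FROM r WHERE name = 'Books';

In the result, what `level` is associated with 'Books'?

2

Base: id=2 (Classical) at level 0.
Iteration 1: rows with parent_id in {2} -> Board (id 3, level 1), Card (id 14, level 1).
Iteration 2: rows with parent_id in {3,14} -> Books (id 5, level 2).
Iteration 3: level < 2 fails for all current rows; recursion stops.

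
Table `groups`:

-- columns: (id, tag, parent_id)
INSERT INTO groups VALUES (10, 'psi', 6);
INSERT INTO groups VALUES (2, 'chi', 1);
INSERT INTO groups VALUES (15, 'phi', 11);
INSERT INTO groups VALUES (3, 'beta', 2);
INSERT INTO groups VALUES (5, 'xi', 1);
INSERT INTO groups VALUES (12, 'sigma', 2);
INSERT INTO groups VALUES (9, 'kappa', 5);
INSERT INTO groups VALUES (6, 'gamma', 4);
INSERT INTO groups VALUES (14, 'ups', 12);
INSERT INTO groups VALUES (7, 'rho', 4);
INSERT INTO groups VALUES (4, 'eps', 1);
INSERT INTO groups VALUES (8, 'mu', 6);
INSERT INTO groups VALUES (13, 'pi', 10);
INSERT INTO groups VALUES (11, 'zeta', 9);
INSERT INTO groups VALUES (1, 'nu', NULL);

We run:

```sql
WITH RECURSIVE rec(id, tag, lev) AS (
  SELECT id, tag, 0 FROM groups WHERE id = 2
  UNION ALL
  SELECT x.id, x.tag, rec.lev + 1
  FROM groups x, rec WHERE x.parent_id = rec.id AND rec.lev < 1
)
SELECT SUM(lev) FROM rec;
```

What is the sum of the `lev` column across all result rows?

2

Base: id=2 (chi) at lev 0.
Iteration 1: rows with parent_id in {2} -> beta (id 3, lev 1), sigma (id 12, lev 1).
Iteration 2: lev < 1 fails for all current rows; recursion stops.
SUM(lev) = 0 + 1 + 1 = 2.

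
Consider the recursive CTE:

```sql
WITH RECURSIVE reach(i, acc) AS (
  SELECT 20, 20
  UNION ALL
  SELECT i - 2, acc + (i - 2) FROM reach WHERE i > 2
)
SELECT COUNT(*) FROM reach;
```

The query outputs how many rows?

Base: i=20, acc=20.
Iteration 1: 20 > 2 holds -> i = 20 - 2 = 18, acc = 20 + 18 = 38.
Iteration 2: 18 > 2 holds -> i = 18 - 2 = 16, acc = 38 + 16 = 54.
Iteration 3: 16 > 2 holds -> i = 16 - 2 = 14, acc = 54 + 14 = 68.
Iteration 4: 14 > 2 holds -> i = 14 - 2 = 12, acc = 68 + 12 = 80.
Iteration 5: 12 > 2 holds -> i = 12 - 2 = 10, acc = 80 + 10 = 90.
Iteration 6: 10 > 2 holds -> i = 10 - 2 = 8, acc = 90 + 8 = 98.
Iteration 7: 8 > 2 holds -> i = 8 - 2 = 6, acc = 98 + 6 = 104.
Iteration 8: 6 > 2 holds -> i = 6 - 2 = 4, acc = 104 + 4 = 108.
Iteration 9: 4 > 2 holds -> i = 4 - 2 = 2, acc = 108 + 2 = 110.
Iteration 10: 2 > 2 fails; recursion stops.
Total rows emitted: 10.

10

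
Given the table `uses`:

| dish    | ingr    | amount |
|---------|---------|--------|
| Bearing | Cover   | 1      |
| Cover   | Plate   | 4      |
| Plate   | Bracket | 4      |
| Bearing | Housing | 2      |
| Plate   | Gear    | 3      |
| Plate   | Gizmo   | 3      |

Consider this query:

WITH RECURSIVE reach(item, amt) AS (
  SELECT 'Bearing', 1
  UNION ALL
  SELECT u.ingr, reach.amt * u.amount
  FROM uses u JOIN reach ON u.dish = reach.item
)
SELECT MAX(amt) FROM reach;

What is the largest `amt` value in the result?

16

Base: (Bearing, amt=1).
Iteration 1: components of {Bearing} -> Cover = 1*1 = 1, Housing = 1*2 = 2.
Iteration 2: components of {Cover,Housing} -> Plate = 1*4 = 4.
Iteration 3: components of {Plate} -> Bracket = 4*4 = 16, Gear = 4*3 = 12, Gizmo = 4*3 = 12.
Iteration 4: no further components; recursion stops.
amt values: 1, 1, 2, 4, 16, 12, 12; the maximum is 16.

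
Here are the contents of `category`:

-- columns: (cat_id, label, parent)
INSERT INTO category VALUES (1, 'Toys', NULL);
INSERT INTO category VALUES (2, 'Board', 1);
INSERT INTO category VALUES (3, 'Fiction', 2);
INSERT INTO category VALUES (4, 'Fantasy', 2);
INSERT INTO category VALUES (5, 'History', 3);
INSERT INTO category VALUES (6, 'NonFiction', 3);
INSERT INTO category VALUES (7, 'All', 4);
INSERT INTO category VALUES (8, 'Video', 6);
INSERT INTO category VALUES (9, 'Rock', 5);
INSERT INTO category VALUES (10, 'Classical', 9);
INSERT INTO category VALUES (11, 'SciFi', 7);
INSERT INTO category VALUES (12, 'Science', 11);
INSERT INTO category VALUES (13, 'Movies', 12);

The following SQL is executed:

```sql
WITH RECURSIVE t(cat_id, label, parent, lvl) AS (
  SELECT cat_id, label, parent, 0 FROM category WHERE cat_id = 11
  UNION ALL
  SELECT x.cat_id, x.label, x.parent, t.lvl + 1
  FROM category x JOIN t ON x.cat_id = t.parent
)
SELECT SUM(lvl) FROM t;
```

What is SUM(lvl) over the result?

Base: cat_id=11 (SciFi), parent=7, lvl 0.
Iteration 1: join on cat_id=7 -> All (id 7, parent=4, lvl 1).
Iteration 2: join on cat_id=4 -> Fantasy (id 4, parent=2, lvl 2).
Iteration 3: join on cat_id=2 -> Board (id 2, parent=1, lvl 3).
Iteration 4: join on cat_id=1 -> Toys (id 1, parent=NULL, lvl 4).
Iteration 5: parent is NULL; no match; recursion stops.
SUM(lvl) = 0 + 1 + 2 + 3 + 4 = 10.

10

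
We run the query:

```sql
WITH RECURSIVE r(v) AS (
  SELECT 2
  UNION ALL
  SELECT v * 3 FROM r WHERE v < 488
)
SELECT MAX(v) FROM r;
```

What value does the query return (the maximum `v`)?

Base: v=2.
Iteration 1: 2 < 488 holds -> v = 2 * 3 = 6.
Iteration 2: 6 < 488 holds -> v = 6 * 3 = 18.
Iteration 3: 18 < 488 holds -> v = 18 * 3 = 54.
Iteration 4: 54 < 488 holds -> v = 54 * 3 = 162.
Iteration 5: 162 < 488 holds -> v = 162 * 3 = 486.
Iteration 6: 486 < 488 holds -> v = 486 * 3 = 1458.
Iteration 7: 1458 < 488 fails; recursion stops.
v values: 2, 6, 18, 54, 162, 486, 1458; the maximum is 1458.

1458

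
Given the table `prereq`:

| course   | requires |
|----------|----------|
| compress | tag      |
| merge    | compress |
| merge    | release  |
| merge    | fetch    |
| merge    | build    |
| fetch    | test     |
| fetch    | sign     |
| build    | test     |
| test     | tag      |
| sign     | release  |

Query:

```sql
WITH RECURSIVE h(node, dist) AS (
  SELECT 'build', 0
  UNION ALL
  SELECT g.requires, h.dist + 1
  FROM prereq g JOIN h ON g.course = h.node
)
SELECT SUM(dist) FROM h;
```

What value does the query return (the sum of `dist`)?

3

Base: (build, dist=0).
Iteration 1: edges from {build} -> (test, dist=1).
Iteration 2: edges from {test} -> (tag, dist=2).
Iteration 3: no outgoing edges from {tag}; recursion stops.
SUM(dist) = 0 + 1 + 2 = 3.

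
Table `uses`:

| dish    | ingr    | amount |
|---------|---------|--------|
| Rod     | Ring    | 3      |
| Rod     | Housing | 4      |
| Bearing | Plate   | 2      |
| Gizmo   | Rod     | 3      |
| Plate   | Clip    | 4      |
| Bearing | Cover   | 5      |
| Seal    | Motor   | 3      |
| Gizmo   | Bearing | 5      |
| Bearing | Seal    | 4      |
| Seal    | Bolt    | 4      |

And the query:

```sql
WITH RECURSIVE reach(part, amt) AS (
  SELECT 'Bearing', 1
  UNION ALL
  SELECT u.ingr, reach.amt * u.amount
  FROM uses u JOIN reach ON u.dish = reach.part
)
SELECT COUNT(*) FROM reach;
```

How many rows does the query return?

Base: (Bearing, amt=1).
Iteration 1: components of {Bearing} -> Cover = 1*5 = 5, Plate = 1*2 = 2, Seal = 1*4 = 4.
Iteration 2: components of {Cover,Plate,Seal} -> Bolt = 4*4 = 16, Clip = 2*4 = 8, Motor = 4*3 = 12.
Iteration 3: no further components; recursion stops.
Total rows emitted: 7.

7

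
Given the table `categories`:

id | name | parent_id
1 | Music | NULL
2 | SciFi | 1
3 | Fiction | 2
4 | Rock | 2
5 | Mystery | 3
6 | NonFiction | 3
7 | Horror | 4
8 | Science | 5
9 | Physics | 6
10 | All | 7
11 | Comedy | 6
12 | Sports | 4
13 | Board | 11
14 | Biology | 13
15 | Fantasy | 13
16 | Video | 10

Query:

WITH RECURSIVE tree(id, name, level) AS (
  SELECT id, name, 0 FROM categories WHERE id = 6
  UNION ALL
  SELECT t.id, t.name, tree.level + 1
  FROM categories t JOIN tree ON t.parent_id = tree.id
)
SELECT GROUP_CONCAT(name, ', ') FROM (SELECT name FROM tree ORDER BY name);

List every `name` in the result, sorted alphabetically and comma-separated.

Base: id=6 (NonFiction) at level 0.
Iteration 1: rows with parent_id in {6} -> Physics (id 9, level 1), Comedy (id 11, level 1).
Iteration 2: rows with parent_id in {9,11} -> Board (id 13, level 2).
Iteration 3: rows with parent_id in {13} -> Biology (id 14, level 3), Fantasy (id 15, level 3).
Iteration 4: no rows with parent_id in {14,15}; recursion stops.

Biology, Board, Comedy, Fantasy, NonFiction, Physics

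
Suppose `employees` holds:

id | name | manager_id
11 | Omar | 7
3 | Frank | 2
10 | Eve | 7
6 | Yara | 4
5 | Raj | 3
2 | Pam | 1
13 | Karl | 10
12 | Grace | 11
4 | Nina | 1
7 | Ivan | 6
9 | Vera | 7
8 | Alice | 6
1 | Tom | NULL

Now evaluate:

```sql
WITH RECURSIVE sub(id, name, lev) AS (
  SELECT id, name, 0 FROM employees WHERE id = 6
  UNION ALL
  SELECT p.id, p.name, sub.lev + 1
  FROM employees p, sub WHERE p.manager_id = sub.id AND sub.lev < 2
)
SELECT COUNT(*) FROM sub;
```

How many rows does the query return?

6

Base: id=6 (Yara) at lev 0.
Iteration 1: rows with manager_id in {6} -> Ivan (id 7, lev 1), Alice (id 8, lev 1).
Iteration 2: rows with manager_id in {7,8} -> Vera (id 9, lev 2), Eve (id 10, lev 2), Omar (id 11, lev 2).
Iteration 3: lev < 2 fails for all current rows; recursion stops.
Total rows emitted: 6.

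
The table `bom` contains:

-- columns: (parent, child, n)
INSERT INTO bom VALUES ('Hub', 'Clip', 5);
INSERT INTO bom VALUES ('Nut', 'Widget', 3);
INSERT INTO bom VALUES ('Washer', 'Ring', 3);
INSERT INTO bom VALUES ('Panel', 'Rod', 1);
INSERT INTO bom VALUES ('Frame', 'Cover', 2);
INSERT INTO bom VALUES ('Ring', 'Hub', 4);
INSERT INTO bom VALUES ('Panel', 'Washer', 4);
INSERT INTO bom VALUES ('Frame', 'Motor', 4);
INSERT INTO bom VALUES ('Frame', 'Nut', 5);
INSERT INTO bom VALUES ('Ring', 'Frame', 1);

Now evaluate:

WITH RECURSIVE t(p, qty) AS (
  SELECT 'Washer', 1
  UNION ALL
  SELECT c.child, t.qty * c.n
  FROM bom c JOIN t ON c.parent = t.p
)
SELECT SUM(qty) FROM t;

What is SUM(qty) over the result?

157

Base: (Washer, qty=1).
Iteration 1: components of {Washer} -> Ring = 1*3 = 3.
Iteration 2: components of {Ring} -> Frame = 3*1 = 3, Hub = 3*4 = 12.
Iteration 3: components of {Frame,Hub} -> Clip = 12*5 = 60, Cover = 3*2 = 6, Motor = 3*4 = 12, Nut = 3*5 = 15.
Iteration 4: components of {Clip,Cover,Motor,Nut} -> Widget = 15*3 = 45.
Iteration 5: no further components; recursion stops.
SUM(qty) = 1 + 3 + 3 + 12 + 6 + 15 + 12 + 60 + 45 = 157.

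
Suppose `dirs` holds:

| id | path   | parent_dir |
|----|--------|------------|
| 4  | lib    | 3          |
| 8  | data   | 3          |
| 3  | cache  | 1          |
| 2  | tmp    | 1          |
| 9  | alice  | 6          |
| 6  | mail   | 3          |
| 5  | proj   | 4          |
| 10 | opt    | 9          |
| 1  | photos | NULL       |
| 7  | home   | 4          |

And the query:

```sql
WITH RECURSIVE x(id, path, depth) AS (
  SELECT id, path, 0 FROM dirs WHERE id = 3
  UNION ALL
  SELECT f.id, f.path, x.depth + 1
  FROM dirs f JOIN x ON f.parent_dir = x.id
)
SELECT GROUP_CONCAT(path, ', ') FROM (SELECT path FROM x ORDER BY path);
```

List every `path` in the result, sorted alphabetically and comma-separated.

alice, cache, data, home, lib, mail, opt, proj

Base: id=3 (cache) at depth 0.
Iteration 1: rows with parent_dir in {3} -> lib (id 4, depth 1), mail (id 6, depth 1), data (id 8, depth 1).
Iteration 2: rows with parent_dir in {4,6,8} -> proj (id 5, depth 2), home (id 7, depth 2), alice (id 9, depth 2).
Iteration 3: rows with parent_dir in {5,7,9} -> opt (id 10, depth 3).
Iteration 4: no rows with parent_dir in {10}; recursion stops.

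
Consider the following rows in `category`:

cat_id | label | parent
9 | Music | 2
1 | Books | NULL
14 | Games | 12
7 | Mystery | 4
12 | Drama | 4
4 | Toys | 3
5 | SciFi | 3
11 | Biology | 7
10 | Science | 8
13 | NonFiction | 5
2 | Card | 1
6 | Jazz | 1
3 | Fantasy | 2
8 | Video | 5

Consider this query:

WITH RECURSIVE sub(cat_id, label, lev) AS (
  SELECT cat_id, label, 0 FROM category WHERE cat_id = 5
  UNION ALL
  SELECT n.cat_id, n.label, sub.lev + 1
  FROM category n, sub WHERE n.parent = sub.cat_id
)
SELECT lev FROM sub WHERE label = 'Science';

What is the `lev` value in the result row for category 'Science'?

2

Base: cat_id=5 (SciFi) at lev 0.
Iteration 1: rows with parent in {5} -> Video (id 8, lev 1), NonFiction (id 13, lev 1).
Iteration 2: rows with parent in {8,13} -> Science (id 10, lev 2).
Iteration 3: no rows with parent in {10}; recursion stops.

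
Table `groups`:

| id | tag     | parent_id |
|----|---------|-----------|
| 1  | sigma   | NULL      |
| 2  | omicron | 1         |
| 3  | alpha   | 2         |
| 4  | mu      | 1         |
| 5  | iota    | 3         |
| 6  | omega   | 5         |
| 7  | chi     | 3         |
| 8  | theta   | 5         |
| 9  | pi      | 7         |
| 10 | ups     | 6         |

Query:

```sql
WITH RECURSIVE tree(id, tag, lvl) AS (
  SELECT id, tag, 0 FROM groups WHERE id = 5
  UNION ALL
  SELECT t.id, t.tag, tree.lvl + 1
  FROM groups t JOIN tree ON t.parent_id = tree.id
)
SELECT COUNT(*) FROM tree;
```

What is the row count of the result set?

Base: id=5 (iota) at lvl 0.
Iteration 1: rows with parent_id in {5} -> omega (id 6, lvl 1), theta (id 8, lvl 1).
Iteration 2: rows with parent_id in {6,8} -> ups (id 10, lvl 2).
Iteration 3: no rows with parent_id in {10}; recursion stops.
Total rows emitted: 4.

4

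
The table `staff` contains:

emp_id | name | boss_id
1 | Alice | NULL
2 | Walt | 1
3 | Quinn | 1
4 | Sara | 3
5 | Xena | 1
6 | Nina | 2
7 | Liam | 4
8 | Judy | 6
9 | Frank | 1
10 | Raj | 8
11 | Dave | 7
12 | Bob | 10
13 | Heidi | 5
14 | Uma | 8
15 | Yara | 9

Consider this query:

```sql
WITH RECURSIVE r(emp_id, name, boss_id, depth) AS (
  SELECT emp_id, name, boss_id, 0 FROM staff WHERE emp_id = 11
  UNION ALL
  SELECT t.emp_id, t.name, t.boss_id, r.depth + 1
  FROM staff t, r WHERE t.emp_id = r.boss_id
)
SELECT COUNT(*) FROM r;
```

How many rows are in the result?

Base: emp_id=11 (Dave), boss_id=7, depth 0.
Iteration 1: join on emp_id=7 -> Liam (id 7, boss_id=4, depth 1).
Iteration 2: join on emp_id=4 -> Sara (id 4, boss_id=3, depth 2).
Iteration 3: join on emp_id=3 -> Quinn (id 3, boss_id=1, depth 3).
Iteration 4: join on emp_id=1 -> Alice (id 1, boss_id=NULL, depth 4).
Iteration 5: boss_id is NULL; no match; recursion stops.
Total rows emitted: 5.

5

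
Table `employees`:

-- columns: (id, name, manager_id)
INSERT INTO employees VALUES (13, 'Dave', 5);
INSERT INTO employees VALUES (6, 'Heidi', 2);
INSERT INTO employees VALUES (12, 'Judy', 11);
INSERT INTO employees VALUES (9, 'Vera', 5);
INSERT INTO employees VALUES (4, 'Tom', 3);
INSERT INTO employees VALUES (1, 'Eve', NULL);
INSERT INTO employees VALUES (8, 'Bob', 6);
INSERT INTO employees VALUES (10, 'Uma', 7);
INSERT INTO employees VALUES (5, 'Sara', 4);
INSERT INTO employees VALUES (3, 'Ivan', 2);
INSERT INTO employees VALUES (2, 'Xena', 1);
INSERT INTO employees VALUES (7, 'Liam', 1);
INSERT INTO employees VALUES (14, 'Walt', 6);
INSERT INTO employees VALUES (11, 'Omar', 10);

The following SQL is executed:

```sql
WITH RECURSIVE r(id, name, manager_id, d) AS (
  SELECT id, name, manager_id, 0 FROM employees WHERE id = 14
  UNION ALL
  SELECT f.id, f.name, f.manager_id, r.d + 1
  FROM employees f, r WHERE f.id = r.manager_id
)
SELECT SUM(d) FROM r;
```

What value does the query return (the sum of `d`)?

6

Base: id=14 (Walt), manager_id=6, d 0.
Iteration 1: join on id=6 -> Heidi (id 6, manager_id=2, d 1).
Iteration 2: join on id=2 -> Xena (id 2, manager_id=1, d 2).
Iteration 3: join on id=1 -> Eve (id 1, manager_id=NULL, d 3).
Iteration 4: manager_id is NULL; no match; recursion stops.
SUM(d) = 0 + 1 + 2 + 3 = 6.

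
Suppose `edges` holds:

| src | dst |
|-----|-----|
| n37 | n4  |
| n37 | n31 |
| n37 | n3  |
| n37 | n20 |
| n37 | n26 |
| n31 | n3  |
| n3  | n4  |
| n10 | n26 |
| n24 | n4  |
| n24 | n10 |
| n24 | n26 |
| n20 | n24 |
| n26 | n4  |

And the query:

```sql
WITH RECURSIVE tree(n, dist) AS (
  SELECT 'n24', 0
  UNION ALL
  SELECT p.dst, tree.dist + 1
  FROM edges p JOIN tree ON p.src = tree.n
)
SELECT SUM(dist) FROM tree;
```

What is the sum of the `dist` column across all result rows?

10

Base: (n24, dist=0).
Iteration 1: edges from {n24} -> (n10, dist=1), (n26, dist=1), (n4, dist=1).
Iteration 2: edges from {n10,n26,n4} -> (n26, dist=2), (n4, dist=2).
Iteration 3: edges from {n26,n4} -> (n4, dist=3).
Iteration 4: no outgoing edges from {n4}; recursion stops.
SUM(dist) = 0 + 1 + 1 + 1 + 2 + 2 + 3 = 10.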